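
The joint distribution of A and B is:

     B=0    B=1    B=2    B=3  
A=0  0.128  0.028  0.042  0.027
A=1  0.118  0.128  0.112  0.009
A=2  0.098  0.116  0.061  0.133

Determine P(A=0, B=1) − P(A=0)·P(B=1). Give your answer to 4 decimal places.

P(A=0) = 0.128 + 0.028 + 0.042 + 0.027 = 0.225.
P(B=1) = 0.028 + 0.128 + 0.116 = 0.272.
P(A=0, B=1) − P(A=0)P(B=1) = 0.028 − 0.225×0.272 = -0.0332.

-0.0332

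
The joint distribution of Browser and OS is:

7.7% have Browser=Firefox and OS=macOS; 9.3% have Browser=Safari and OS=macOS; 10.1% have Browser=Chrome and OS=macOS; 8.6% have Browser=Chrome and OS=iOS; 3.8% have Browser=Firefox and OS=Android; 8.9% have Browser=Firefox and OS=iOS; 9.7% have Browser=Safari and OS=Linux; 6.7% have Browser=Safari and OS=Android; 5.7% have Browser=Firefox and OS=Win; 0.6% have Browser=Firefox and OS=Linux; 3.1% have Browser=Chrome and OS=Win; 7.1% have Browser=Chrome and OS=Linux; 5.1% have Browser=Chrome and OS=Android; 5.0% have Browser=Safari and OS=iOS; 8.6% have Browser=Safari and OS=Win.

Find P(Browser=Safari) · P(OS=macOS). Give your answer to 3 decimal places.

P(Browser=Safari) = 0.086 + 0.093 + 0.097 + 0.050 + 0.067 = 0.393.
P(OS=macOS) = 0.101 + 0.077 + 0.093 = 0.271.
Product: 0.393 × 0.271 = 0.107.

0.107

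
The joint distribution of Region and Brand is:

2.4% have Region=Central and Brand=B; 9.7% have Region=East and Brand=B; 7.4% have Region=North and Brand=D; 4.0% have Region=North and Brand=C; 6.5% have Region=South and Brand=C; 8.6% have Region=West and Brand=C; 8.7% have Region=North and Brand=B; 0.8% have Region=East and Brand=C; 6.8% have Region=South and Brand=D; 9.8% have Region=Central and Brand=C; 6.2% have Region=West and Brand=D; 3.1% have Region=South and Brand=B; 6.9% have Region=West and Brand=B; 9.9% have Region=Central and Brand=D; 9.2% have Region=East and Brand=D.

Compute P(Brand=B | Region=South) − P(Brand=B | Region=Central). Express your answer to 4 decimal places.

0.0804

P(Region=South) = 0.031 + 0.065 + 0.068 = 0.164; P(Brand=B | Region=South) = 0.031/0.164 = 0.18902.
P(Region=Central) = 0.024 + 0.098 + 0.099 = 0.221; P(Brand=B | Region=Central) = 0.024/0.221 = 0.10860.
Difference = 0.0804.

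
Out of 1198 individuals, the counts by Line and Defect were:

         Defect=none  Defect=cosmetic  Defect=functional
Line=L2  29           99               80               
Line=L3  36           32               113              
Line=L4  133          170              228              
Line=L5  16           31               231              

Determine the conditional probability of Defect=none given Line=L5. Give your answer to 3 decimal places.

Total with Line=L5: 16 + 31 + 231 = 278.
P(Defect=none | Line=L5) = 16/278 = 0.058.

0.058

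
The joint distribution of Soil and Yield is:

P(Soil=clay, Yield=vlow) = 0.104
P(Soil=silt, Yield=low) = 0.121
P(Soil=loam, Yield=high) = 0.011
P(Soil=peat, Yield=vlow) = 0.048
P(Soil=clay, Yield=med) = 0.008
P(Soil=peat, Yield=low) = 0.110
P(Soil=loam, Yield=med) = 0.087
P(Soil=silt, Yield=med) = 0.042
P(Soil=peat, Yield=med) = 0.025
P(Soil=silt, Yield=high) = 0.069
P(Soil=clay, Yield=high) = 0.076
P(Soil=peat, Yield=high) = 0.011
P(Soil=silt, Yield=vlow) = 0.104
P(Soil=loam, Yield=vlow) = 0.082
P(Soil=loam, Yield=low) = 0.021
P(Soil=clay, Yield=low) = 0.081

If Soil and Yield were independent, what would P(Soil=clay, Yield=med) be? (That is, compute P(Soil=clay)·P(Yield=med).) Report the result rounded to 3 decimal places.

P(Soil=clay) = 0.104 + 0.081 + 0.008 + 0.076 = 0.269.
P(Yield=med) = 0.087 + 0.008 + 0.042 + 0.025 = 0.162.
Product: 0.269 × 0.162 = 0.044.

0.044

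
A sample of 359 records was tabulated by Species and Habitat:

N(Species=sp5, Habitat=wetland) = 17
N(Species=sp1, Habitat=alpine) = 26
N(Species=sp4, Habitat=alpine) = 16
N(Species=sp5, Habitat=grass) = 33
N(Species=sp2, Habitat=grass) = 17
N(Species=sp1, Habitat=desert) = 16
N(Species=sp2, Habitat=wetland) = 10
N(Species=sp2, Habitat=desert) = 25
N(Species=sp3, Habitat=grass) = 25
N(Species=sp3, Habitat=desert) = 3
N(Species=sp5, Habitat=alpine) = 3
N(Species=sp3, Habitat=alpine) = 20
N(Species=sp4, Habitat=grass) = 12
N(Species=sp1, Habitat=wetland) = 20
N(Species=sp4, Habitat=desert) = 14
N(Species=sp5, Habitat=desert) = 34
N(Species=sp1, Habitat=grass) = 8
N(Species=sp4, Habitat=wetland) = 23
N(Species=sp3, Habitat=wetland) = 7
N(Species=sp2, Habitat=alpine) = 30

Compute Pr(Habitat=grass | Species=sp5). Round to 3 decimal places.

0.379

Total with Species=sp5: 33 + 17 + 34 + 3 = 87.
P(Habitat=grass | Species=sp5) = 33/87 = 0.379.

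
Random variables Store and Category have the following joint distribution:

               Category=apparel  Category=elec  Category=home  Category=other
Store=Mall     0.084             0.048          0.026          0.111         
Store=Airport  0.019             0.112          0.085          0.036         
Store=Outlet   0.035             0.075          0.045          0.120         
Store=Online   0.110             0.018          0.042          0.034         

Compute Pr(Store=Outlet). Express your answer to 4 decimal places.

P(Store=Outlet) = 0.035 + 0.075 + 0.045 + 0.120 = 0.275.

0.2750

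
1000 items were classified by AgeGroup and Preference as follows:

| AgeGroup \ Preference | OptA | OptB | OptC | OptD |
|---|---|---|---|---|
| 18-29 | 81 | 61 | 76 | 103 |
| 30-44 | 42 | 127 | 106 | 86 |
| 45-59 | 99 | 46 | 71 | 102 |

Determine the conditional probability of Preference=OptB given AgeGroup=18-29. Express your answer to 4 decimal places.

0.1900

Total with AgeGroup=18-29: 81 + 61 + 76 + 103 = 321.
P(Preference=OptB | AgeGroup=18-29) = 61/321 = 0.1900.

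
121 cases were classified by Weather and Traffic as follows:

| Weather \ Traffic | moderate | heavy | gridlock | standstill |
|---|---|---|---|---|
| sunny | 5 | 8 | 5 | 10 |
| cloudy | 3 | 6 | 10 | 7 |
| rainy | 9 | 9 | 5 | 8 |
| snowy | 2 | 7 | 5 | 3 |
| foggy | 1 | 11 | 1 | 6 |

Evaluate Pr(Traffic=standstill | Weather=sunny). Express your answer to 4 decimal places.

0.3571

Total with Weather=sunny: 5 + 8 + 5 + 10 = 28.
P(Traffic=standstill | Weather=sunny) = 10/28 = 0.3571.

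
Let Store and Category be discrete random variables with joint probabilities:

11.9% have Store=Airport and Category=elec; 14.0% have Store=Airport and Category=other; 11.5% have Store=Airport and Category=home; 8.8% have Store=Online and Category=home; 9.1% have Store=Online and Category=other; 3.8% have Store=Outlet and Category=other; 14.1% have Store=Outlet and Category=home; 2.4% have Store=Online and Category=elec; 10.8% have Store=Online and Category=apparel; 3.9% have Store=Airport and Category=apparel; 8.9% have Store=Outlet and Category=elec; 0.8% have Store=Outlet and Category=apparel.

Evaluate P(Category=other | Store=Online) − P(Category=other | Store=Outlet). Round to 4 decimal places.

P(Store=Online) = 0.108 + 0.024 + 0.088 + 0.091 = 0.311; P(Category=other | Store=Online) = 0.091/0.311 = 0.29260.
P(Store=Outlet) = 0.008 + 0.089 + 0.141 + 0.038 = 0.276; P(Category=other | Store=Outlet) = 0.038/0.276 = 0.13768.
Difference = 0.1549.

0.1549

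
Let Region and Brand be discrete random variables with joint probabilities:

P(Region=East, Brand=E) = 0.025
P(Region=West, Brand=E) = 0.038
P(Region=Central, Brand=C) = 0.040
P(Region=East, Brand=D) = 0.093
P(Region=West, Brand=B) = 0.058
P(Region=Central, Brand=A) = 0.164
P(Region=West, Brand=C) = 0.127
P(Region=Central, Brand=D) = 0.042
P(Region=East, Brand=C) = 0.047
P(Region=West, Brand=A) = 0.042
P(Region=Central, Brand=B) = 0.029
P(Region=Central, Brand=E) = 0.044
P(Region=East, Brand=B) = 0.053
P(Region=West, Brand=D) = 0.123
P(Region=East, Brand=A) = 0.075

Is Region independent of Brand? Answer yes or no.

no

P(Region=Central) = 0.319 and P(Brand=A) = 0.281, so their product is 0.08964, but P(Region=Central, Brand=A) = 0.164. Since these differ, Region and Brand are not independent.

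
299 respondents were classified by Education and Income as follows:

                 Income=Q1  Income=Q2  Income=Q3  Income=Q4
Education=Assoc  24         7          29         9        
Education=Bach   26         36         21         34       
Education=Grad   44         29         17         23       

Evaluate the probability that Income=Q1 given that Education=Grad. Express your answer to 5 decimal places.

0.38938

Total with Education=Grad: 44 + 29 + 17 + 23 = 113.
P(Income=Q1 | Education=Grad) = 44/113 = 0.38938.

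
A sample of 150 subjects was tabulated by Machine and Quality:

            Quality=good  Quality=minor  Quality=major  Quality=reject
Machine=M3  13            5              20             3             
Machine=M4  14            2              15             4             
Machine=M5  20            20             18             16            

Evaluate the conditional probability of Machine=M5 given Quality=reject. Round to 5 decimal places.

0.69565

Total with Quality=reject: 3 + 4 + 16 = 23.
P(Machine=M5 | Quality=reject) = 16/23 = 0.69565.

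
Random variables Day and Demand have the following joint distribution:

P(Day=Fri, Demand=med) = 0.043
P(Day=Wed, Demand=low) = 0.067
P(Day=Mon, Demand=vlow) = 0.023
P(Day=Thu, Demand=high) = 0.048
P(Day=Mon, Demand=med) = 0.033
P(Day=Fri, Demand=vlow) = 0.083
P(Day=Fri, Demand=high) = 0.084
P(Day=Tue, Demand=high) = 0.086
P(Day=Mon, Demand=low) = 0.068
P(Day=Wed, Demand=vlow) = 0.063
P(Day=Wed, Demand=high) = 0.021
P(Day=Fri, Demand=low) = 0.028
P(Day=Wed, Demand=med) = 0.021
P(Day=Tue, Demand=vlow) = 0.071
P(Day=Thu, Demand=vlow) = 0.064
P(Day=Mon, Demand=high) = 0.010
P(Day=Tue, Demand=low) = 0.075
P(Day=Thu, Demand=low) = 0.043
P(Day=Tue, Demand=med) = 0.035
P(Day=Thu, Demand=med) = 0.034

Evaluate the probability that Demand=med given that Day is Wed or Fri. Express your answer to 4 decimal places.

P(Day=Wed) = 0.063 + 0.067 + 0.021 + 0.021 = 0.172.
P(Day=Fri) = 0.083 + 0.028 + 0.043 + 0.084 = 0.238.
P(Day ∈ {Wed, Fri}) = 0.172 + 0.238 = 0.410; P(Demand=med, Day ∈ {Wed, Fri}) = 0.021 + 0.043 = 0.064.
P(Demand=med | Day ∈ {Wed, Fri}) = 0.064/0.410 = 0.1561.

0.1561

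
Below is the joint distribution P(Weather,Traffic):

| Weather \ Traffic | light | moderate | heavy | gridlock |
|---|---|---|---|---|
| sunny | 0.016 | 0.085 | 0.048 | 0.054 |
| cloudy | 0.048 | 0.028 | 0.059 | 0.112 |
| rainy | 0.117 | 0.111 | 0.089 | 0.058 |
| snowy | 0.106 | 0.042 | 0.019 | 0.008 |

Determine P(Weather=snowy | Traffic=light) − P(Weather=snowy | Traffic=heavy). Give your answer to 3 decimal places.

P(Traffic=light) = 0.016 + 0.048 + 0.117 + 0.106 = 0.287; P(Weather=snowy | Traffic=light) = 0.106/0.287 = 0.3693.
P(Traffic=heavy) = 0.048 + 0.059 + 0.089 + 0.019 = 0.215; P(Weather=snowy | Traffic=heavy) = 0.019/0.215 = 0.0884.
Difference = 0.281.

0.281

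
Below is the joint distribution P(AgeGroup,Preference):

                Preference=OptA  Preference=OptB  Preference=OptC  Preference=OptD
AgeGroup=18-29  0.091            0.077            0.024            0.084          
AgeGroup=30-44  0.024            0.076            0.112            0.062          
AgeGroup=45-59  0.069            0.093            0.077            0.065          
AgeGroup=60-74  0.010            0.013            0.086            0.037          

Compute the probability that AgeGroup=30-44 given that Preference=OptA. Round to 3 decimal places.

P(Preference=OptA) = 0.091 + 0.024 + 0.069 + 0.010 = 0.194.
P(AgeGroup=30-44 | Preference=OptA) = 0.024/0.194 = 0.124.

0.124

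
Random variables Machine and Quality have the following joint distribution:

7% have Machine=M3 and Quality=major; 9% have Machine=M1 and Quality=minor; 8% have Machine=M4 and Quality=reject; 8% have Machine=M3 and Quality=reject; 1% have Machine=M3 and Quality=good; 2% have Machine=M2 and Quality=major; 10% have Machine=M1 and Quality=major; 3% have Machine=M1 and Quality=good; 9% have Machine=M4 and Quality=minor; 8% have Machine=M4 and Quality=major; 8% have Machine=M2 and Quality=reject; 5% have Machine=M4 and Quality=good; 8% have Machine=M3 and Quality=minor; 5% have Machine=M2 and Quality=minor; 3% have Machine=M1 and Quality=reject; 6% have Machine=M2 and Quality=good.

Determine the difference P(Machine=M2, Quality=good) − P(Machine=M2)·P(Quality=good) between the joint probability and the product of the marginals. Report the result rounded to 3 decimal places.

0.029

P(Machine=M2) = 0.06 + 0.05 + 0.02 + 0.08 = 0.21.
P(Quality=good) = 0.03 + 0.06 + 0.01 + 0.05 = 0.15.
P(Machine=M2, Quality=good) − P(Machine=M2)P(Quality=good) = 0.06 − 0.21×0.15 = 0.029.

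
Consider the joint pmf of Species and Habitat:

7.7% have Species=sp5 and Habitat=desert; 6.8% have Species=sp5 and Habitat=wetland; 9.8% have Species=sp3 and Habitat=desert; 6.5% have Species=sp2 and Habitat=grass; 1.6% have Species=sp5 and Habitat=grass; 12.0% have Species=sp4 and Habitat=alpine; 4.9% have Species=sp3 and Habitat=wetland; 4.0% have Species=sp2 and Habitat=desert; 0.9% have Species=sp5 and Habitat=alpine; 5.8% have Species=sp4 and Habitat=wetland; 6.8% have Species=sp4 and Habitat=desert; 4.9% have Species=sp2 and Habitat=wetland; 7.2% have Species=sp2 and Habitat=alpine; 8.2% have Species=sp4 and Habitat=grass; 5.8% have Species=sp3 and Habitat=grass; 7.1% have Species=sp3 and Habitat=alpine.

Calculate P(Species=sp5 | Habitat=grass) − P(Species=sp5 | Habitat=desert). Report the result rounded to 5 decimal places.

-0.19969

P(Habitat=grass) = 0.065 + 0.058 + 0.082 + 0.016 = 0.221; P(Species=sp5 | Habitat=grass) = 0.016/0.221 = 0.072398.
P(Habitat=desert) = 0.040 + 0.098 + 0.068 + 0.077 = 0.283; P(Species=sp5 | Habitat=desert) = 0.077/0.283 = 0.272085.
Difference = -0.19969.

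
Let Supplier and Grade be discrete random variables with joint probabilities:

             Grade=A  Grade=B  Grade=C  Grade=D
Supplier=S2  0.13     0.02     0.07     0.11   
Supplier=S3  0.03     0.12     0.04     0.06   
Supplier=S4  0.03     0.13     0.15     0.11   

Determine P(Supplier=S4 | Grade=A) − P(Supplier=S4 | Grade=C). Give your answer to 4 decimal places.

P(Grade=A) = 0.13 + 0.03 + 0.03 = 0.19; P(Supplier=S4 | Grade=A) = 0.03/0.19 = 0.15789.
P(Grade=C) = 0.07 + 0.04 + 0.15 = 0.26; P(Supplier=S4 | Grade=C) = 0.15/0.26 = 0.57692.
Difference = -0.4190.

-0.4190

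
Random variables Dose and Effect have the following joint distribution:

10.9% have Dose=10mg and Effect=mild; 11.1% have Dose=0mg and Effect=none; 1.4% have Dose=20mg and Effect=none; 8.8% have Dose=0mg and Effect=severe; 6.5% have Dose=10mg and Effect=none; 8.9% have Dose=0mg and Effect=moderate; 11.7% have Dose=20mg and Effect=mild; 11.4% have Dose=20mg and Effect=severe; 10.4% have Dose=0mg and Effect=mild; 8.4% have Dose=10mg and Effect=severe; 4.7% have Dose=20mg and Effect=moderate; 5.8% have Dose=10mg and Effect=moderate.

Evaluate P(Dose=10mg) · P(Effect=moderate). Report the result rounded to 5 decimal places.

P(Dose=10mg) = 0.065 + 0.109 + 0.058 + 0.084 = 0.316.
P(Effect=moderate) = 0.089 + 0.058 + 0.047 = 0.194.
Product: 0.316 × 0.194 = 0.06130.

0.06130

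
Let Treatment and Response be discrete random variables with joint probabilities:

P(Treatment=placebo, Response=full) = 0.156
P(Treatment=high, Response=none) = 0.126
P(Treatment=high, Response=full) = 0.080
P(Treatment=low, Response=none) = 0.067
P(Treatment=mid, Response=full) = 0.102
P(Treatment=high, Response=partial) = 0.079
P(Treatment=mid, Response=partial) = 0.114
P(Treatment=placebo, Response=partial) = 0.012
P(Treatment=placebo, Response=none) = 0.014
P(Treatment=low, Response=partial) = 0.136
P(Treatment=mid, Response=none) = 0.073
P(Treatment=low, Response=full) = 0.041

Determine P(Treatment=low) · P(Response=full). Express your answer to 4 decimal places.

P(Treatment=low) = 0.067 + 0.136 + 0.041 = 0.244.
P(Response=full) = 0.156 + 0.041 + 0.102 + 0.080 = 0.379.
Product: 0.244 × 0.379 = 0.0925.

0.0925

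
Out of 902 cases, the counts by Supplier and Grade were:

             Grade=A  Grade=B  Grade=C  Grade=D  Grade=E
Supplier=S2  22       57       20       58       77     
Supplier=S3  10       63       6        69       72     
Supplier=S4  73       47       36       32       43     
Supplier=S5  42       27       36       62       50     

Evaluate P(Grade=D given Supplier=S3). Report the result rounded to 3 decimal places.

0.314

Total with Supplier=S3: 10 + 63 + 6 + 69 + 72 = 220.
P(Grade=D | Supplier=S3) = 69/220 = 0.314.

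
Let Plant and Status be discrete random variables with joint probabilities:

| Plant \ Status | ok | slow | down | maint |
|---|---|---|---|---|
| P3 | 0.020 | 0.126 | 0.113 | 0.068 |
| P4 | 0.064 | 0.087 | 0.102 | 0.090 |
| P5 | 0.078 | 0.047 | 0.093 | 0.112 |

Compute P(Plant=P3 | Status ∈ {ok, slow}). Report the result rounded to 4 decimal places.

P(Status=ok) = 0.020 + 0.064 + 0.078 = 0.162.
P(Status=slow) = 0.126 + 0.087 + 0.047 = 0.260.
P(Status ∈ {ok, slow}) = 0.162 + 0.260 = 0.422; P(Plant=P3, Status ∈ {ok, slow}) = 0.020 + 0.126 = 0.146.
P(Plant=P3 | Status ∈ {ok, slow}) = 0.146/0.422 = 0.3460.

0.3460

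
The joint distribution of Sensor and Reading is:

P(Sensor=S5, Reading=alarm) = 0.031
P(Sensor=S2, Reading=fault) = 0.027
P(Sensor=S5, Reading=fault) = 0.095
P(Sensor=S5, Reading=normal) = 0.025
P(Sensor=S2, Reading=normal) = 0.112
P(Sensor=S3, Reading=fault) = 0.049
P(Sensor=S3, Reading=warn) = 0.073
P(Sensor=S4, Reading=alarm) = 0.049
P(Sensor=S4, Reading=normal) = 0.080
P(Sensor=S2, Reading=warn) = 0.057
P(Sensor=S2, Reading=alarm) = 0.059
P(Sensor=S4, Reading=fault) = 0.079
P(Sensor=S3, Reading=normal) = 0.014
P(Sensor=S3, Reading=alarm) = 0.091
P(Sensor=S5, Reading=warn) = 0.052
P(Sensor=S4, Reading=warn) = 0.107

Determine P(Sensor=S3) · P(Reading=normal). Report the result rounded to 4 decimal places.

P(Sensor=S3) = 0.014 + 0.073 + 0.091 + 0.049 = 0.227.
P(Reading=normal) = 0.112 + 0.014 + 0.080 + 0.025 = 0.231.
Product: 0.227 × 0.231 = 0.0524.

0.0524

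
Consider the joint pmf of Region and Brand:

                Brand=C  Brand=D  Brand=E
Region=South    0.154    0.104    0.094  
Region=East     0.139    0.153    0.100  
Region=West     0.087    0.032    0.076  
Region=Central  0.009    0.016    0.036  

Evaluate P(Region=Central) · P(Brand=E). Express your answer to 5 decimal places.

P(Region=Central) = 0.009 + 0.016 + 0.036 = 0.061.
P(Brand=E) = 0.094 + 0.100 + 0.076 + 0.036 = 0.306.
Product: 0.061 × 0.306 = 0.01867.

0.01867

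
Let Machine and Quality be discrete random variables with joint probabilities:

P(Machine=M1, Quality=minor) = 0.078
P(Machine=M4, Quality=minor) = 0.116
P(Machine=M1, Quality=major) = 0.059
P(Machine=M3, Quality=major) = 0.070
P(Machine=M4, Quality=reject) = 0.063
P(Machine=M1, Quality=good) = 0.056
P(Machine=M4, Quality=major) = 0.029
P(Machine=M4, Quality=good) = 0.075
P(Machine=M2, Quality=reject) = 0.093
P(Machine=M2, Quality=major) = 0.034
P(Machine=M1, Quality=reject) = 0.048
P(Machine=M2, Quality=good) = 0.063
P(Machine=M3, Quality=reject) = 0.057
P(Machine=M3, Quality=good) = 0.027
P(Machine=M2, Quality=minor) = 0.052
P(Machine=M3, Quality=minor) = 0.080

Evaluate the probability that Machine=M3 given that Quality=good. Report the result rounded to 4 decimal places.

P(Quality=good) = 0.056 + 0.063 + 0.027 + 0.075 = 0.221.
P(Machine=M3 | Quality=good) = 0.027/0.221 = 0.1222.

0.1222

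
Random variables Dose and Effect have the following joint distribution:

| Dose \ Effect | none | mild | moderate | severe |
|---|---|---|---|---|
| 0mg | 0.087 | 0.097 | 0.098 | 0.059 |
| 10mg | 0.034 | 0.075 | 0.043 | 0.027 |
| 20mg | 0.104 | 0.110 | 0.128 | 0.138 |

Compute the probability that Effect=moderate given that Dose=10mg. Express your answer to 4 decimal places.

P(Dose=10mg) = 0.034 + 0.075 + 0.043 + 0.027 = 0.179.
P(Effect=moderate | Dose=10mg) = 0.043/0.179 = 0.2402.

0.2402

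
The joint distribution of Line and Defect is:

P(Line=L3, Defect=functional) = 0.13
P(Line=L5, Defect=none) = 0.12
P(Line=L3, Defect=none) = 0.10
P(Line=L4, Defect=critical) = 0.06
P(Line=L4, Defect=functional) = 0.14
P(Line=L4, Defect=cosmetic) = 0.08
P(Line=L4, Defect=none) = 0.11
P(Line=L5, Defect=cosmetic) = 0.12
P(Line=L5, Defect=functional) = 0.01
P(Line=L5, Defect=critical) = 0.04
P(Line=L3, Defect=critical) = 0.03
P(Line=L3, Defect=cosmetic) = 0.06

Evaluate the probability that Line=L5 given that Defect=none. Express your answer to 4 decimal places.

0.3636

P(Defect=none) = 0.10 + 0.11 + 0.12 = 0.33.
P(Line=L5 | Defect=none) = 0.12/0.33 = 0.3636.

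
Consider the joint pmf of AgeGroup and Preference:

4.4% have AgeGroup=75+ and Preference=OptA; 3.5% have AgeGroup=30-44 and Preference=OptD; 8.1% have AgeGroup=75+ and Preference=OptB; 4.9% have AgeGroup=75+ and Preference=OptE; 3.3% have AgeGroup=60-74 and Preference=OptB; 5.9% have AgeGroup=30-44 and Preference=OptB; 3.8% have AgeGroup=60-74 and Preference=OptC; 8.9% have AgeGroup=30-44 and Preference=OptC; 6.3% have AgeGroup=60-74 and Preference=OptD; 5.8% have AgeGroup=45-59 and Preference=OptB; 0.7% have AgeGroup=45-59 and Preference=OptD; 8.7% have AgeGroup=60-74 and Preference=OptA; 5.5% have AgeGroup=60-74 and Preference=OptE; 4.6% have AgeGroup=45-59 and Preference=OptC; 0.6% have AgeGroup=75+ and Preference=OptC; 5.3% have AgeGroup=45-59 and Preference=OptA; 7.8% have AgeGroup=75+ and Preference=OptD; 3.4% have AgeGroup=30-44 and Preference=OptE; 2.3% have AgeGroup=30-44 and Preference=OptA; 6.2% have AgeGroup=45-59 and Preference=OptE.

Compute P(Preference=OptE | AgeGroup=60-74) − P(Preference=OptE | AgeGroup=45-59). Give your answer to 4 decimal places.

-0.0751

P(AgeGroup=60-74) = 0.087 + 0.033 + 0.038 + 0.063 + 0.055 = 0.276; P(Preference=OptE | AgeGroup=60-74) = 0.055/0.276 = 0.19928.
P(AgeGroup=45-59) = 0.053 + 0.058 + 0.046 + 0.007 + 0.062 = 0.226; P(Preference=OptE | AgeGroup=45-59) = 0.062/0.226 = 0.27434.
Difference = -0.0751.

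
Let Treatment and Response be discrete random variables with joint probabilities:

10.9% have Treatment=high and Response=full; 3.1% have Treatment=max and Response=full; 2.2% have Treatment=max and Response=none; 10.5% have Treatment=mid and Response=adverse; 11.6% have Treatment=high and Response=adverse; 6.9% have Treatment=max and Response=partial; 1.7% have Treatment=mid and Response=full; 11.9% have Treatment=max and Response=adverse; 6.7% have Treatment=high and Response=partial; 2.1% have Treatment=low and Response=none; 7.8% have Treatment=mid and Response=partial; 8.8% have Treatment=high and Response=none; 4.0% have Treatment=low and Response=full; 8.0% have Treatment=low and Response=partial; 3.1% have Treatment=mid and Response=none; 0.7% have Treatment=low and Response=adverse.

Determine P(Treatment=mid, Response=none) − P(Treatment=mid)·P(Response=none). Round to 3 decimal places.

-0.006

P(Treatment=mid) = 0.031 + 0.078 + 0.017 + 0.105 = 0.231.
P(Response=none) = 0.021 + 0.031 + 0.088 + 0.022 = 0.162.
P(Treatment=mid, Response=none) − P(Treatment=mid)P(Response=none) = 0.031 − 0.231×0.162 = -0.006.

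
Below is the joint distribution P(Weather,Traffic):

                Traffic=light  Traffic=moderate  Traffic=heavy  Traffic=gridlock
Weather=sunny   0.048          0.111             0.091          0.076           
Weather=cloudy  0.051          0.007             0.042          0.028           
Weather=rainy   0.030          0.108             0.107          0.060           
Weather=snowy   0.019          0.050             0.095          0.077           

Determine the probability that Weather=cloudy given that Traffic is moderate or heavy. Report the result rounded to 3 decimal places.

0.080

P(Traffic=moderate) = 0.111 + 0.007 + 0.108 + 0.050 = 0.276.
P(Traffic=heavy) = 0.091 + 0.042 + 0.107 + 0.095 = 0.335.
P(Traffic ∈ {moderate, heavy}) = 0.276 + 0.335 = 0.611; P(Weather=cloudy, Traffic ∈ {moderate, heavy}) = 0.007 + 0.042 = 0.049.
P(Weather=cloudy | Traffic ∈ {moderate, heavy}) = 0.049/0.611 = 0.080.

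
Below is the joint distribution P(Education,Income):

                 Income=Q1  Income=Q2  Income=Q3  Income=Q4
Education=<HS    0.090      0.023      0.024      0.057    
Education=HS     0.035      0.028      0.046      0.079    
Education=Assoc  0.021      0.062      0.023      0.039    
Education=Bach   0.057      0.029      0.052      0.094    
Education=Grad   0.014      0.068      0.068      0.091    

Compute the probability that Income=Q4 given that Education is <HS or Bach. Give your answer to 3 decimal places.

0.354

P(Education=<HS) = 0.090 + 0.023 + 0.024 + 0.057 = 0.194.
P(Education=Bach) = 0.057 + 0.029 + 0.052 + 0.094 = 0.232.
P(Education ∈ {<HS, Bach}) = 0.194 + 0.232 = 0.426; P(Income=Q4, Education ∈ {<HS, Bach}) = 0.057 + 0.094 = 0.151.
P(Income=Q4 | Education ∈ {<HS, Bach}) = 0.151/0.426 = 0.354.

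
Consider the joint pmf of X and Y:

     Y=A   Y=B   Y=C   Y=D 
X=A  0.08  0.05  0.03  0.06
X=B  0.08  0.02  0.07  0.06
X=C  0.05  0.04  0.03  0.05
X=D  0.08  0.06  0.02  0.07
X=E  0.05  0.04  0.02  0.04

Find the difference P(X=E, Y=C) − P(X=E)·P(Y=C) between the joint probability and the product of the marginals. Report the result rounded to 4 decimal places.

P(X=E) = 0.05 + 0.04 + 0.02 + 0.04 = 0.15.
P(Y=C) = 0.03 + 0.07 + 0.03 + 0.02 + 0.02 = 0.17.
P(X=E, Y=C) − P(X=E)P(Y=C) = 0.02 − 0.15×0.17 = -0.0055.

-0.0055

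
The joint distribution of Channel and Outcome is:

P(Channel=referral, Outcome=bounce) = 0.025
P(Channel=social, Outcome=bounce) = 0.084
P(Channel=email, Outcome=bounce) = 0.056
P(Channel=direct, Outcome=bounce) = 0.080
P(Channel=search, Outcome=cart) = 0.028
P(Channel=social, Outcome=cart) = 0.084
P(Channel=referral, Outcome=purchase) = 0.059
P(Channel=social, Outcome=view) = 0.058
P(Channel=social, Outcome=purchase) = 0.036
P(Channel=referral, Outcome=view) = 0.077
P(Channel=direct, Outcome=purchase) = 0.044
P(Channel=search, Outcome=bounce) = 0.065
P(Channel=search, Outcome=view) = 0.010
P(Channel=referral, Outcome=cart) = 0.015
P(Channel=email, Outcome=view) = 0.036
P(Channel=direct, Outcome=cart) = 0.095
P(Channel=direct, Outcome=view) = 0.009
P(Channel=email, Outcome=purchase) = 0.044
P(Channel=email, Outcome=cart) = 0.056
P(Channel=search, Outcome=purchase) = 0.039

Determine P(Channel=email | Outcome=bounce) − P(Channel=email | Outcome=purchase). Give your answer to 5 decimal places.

P(Outcome=bounce) = 0.056 + 0.065 + 0.084 + 0.080 + 0.025 = 0.310; P(Channel=email | Outcome=bounce) = 0.056/0.310 = 0.180645.
P(Outcome=purchase) = 0.044 + 0.039 + 0.036 + 0.044 + 0.059 = 0.222; P(Channel=email | Outcome=purchase) = 0.044/0.222 = 0.198198.
Difference = -0.01755.

-0.01755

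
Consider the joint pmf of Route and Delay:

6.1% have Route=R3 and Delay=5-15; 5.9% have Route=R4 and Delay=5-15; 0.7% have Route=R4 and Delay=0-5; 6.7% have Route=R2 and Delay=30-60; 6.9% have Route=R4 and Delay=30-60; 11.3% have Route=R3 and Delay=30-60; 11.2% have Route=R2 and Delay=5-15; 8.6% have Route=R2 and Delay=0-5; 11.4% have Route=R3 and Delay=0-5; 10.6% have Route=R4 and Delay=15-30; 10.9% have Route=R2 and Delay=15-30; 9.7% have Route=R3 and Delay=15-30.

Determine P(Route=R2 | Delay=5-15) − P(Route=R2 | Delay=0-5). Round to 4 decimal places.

0.0673

P(Delay=5-15) = 0.112 + 0.061 + 0.059 = 0.232; P(Route=R2 | Delay=5-15) = 0.112/0.232 = 0.48276.
P(Delay=0-5) = 0.086 + 0.114 + 0.007 = 0.207; P(Route=R2 | Delay=0-5) = 0.086/0.207 = 0.41546.
Difference = 0.0673.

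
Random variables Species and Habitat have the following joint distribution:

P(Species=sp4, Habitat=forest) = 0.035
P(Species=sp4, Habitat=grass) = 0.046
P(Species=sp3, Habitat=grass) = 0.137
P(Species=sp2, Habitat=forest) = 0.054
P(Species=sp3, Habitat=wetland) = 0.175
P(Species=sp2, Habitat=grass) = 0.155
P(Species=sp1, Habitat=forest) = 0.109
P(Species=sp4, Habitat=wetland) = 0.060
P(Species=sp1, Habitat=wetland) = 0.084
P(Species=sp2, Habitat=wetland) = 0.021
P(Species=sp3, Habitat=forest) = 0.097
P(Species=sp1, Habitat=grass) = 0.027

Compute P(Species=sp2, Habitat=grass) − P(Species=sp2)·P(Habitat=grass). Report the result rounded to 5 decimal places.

P(Species=sp2) = 0.054 + 0.155 + 0.021 = 0.230.
P(Habitat=grass) = 0.027 + 0.155 + 0.137 + 0.046 = 0.365.
P(Species=sp2, Habitat=grass) − P(Species=sp2)P(Habitat=grass) = 0.155 − 0.230×0.365 = 0.07105.

0.07105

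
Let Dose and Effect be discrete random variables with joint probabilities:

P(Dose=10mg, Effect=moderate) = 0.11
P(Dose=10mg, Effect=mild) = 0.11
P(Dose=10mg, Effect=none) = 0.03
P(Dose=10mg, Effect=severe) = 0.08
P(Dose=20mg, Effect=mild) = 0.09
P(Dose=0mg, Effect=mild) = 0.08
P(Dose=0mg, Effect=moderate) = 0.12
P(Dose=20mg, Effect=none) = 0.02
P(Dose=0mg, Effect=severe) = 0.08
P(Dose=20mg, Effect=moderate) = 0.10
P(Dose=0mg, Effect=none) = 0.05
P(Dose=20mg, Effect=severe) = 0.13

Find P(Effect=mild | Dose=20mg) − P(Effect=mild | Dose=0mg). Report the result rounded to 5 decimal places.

P(Dose=20mg) = 0.02 + 0.09 + 0.10 + 0.13 = 0.34; P(Effect=mild | Dose=20mg) = 0.09/0.34 = 0.264706.
P(Dose=0mg) = 0.05 + 0.08 + 0.12 + 0.08 = 0.33; P(Effect=mild | Dose=0mg) = 0.08/0.33 = 0.242424.
Difference = 0.02228.

0.02228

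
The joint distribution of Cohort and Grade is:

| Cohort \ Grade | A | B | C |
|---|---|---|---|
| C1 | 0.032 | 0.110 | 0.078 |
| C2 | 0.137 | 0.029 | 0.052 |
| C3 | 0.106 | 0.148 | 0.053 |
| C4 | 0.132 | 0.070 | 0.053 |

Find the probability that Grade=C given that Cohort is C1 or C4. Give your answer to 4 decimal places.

P(Cohort=C1) = 0.032 + 0.110 + 0.078 = 0.220.
P(Cohort=C4) = 0.132 + 0.070 + 0.053 = 0.255.
P(Cohort ∈ {C1, C4}) = 0.220 + 0.255 = 0.475; P(Grade=C, Cohort ∈ {C1, C4}) = 0.078 + 0.053 = 0.131.
P(Grade=C | Cohort ∈ {C1, C4}) = 0.131/0.475 = 0.2758.

0.2758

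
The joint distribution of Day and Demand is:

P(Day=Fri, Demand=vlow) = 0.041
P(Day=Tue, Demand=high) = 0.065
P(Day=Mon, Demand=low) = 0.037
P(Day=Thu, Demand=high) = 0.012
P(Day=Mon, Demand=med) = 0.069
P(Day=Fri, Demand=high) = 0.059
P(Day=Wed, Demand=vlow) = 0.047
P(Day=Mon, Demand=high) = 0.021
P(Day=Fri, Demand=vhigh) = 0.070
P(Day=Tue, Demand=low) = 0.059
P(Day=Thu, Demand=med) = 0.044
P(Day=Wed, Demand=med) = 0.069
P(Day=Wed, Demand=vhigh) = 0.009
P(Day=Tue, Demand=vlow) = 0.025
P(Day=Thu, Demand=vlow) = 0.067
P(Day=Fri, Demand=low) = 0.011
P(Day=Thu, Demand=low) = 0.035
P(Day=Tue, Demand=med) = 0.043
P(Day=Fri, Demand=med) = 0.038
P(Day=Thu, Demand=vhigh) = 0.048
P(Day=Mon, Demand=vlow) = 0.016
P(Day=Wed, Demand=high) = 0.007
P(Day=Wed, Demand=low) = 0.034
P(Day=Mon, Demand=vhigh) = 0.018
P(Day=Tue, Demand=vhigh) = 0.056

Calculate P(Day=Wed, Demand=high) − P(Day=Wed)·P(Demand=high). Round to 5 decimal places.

P(Day=Wed) = 0.047 + 0.034 + 0.069 + 0.007 + 0.009 = 0.166.
P(Demand=high) = 0.021 + 0.065 + 0.007 + 0.012 + 0.059 = 0.164.
P(Day=Wed, Demand=high) − P(Day=Wed)P(Demand=high) = 0.007 − 0.166×0.164 = -0.02022.

-0.02022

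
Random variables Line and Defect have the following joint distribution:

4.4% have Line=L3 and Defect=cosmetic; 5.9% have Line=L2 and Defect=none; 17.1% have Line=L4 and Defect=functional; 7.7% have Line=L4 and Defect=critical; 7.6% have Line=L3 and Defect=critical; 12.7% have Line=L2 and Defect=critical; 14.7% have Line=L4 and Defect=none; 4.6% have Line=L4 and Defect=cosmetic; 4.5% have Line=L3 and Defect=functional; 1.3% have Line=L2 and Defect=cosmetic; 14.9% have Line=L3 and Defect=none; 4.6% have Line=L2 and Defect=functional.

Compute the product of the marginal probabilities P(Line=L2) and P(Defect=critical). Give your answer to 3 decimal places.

P(Line=L2) = 0.059 + 0.013 + 0.046 + 0.127 = 0.245.
P(Defect=critical) = 0.127 + 0.076 + 0.077 = 0.280.
Product: 0.245 × 0.280 = 0.069.

0.069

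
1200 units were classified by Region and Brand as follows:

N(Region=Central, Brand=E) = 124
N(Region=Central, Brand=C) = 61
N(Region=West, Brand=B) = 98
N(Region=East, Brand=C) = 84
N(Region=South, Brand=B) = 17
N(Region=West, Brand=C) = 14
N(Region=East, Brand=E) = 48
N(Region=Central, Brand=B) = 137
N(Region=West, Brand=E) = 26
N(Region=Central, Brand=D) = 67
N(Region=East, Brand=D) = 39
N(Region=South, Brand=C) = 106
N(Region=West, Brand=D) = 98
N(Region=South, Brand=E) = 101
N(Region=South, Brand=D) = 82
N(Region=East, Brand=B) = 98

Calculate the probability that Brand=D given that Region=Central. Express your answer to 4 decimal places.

Total with Region=Central: 137 + 61 + 67 + 124 = 389.
P(Brand=D | Region=Central) = 67/389 = 0.1722.

0.1722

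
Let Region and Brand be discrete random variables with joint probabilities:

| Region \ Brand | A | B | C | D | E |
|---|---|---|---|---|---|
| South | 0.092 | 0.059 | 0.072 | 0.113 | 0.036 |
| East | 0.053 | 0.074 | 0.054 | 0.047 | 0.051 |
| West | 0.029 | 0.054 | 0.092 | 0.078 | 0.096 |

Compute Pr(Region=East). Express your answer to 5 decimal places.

0.27900

P(Region=East) = 0.053 + 0.074 + 0.054 + 0.047 + 0.051 = 0.279.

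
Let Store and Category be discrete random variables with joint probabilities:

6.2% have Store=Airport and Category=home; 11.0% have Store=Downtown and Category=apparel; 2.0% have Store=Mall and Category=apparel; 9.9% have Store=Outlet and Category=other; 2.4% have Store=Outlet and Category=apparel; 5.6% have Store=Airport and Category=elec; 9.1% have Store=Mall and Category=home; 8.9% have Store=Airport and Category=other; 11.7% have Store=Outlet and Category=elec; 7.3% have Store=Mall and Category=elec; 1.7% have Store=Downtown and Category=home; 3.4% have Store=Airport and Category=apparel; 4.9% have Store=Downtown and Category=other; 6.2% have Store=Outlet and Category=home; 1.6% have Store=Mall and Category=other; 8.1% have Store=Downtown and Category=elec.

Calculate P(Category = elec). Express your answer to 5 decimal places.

P(Category=elec) = 0.081 + 0.073 + 0.056 + 0.117 = 0.327.

0.32700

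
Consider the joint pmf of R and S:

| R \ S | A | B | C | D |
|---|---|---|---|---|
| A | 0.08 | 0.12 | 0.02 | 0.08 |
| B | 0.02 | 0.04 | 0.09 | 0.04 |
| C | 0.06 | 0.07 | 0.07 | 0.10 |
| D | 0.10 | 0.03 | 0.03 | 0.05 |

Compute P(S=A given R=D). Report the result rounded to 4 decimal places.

P(R=D) = 0.10 + 0.03 + 0.03 + 0.05 = 0.21.
P(S=A | R=D) = 0.10/0.21 = 0.4762.

0.4762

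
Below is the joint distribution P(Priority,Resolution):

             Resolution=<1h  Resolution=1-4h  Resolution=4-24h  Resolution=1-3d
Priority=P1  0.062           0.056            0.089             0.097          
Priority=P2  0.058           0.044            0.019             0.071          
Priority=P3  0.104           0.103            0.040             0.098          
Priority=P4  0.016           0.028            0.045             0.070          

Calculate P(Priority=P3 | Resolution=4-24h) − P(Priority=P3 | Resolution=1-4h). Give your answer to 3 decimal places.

-0.239

P(Resolution=4-24h) = 0.089 + 0.019 + 0.040 + 0.045 = 0.193; P(Priority=P3 | Resolution=4-24h) = 0.040/0.193 = 0.2073.
P(Resolution=1-4h) = 0.056 + 0.044 + 0.103 + 0.028 = 0.231; P(Priority=P3 | Resolution=1-4h) = 0.103/0.231 = 0.4459.
Difference = -0.239.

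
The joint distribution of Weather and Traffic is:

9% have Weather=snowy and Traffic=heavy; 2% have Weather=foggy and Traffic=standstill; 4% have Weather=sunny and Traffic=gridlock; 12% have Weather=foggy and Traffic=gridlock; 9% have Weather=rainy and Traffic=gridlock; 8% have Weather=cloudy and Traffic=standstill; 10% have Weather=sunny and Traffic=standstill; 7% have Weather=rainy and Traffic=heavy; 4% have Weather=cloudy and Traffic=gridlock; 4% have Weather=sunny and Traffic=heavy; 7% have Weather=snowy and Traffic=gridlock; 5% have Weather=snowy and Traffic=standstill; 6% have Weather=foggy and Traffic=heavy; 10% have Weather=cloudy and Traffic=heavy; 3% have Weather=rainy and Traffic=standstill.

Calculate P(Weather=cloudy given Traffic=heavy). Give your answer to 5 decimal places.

0.27778

P(Traffic=heavy) = 0.04 + 0.10 + 0.07 + 0.09 + 0.06 = 0.36.
P(Weather=cloudy | Traffic=heavy) = 0.10/0.36 = 0.27778.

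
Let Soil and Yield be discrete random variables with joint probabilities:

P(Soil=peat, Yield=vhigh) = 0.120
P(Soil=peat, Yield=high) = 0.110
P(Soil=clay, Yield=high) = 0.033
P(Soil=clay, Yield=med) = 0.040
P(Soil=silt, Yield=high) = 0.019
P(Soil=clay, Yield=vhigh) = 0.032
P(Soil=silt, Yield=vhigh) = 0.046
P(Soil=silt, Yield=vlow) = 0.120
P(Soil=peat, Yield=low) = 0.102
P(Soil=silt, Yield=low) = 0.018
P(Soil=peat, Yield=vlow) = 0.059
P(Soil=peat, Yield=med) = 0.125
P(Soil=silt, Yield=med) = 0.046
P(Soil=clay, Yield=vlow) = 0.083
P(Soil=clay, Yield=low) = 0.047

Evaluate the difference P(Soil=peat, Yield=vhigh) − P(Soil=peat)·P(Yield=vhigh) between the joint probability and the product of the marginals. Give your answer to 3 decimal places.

0.018

P(Soil=peat) = 0.059 + 0.102 + 0.125 + 0.110 + 0.120 = 0.516.
P(Yield=vhigh) = 0.032 + 0.046 + 0.120 = 0.198.
P(Soil=peat, Yield=vhigh) − P(Soil=peat)P(Yield=vhigh) = 0.120 − 0.516×0.198 = 0.018.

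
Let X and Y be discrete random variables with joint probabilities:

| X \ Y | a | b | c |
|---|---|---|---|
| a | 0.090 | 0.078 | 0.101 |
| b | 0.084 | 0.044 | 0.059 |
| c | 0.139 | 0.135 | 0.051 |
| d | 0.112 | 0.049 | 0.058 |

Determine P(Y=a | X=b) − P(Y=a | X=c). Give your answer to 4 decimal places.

0.0215

P(X=b) = 0.084 + 0.044 + 0.059 = 0.187; P(Y=a | X=b) = 0.084/0.187 = 0.44920.
P(X=c) = 0.139 + 0.135 + 0.051 = 0.325; P(Y=a | X=c) = 0.139/0.325 = 0.42769.
Difference = 0.0215.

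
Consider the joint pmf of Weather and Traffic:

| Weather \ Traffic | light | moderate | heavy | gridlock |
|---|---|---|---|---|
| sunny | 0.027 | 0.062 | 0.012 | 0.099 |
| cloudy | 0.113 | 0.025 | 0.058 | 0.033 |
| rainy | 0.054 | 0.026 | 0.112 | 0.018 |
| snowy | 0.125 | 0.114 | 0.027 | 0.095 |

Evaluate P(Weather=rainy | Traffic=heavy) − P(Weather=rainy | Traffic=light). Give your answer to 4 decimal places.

P(Traffic=heavy) = 0.012 + 0.058 + 0.112 + 0.027 = 0.209; P(Weather=rainy | Traffic=heavy) = 0.112/0.209 = 0.53589.
P(Traffic=light) = 0.027 + 0.113 + 0.054 + 0.125 = 0.319; P(Weather=rainy | Traffic=light) = 0.054/0.319 = 0.16928.
Difference = 0.3666.

0.3666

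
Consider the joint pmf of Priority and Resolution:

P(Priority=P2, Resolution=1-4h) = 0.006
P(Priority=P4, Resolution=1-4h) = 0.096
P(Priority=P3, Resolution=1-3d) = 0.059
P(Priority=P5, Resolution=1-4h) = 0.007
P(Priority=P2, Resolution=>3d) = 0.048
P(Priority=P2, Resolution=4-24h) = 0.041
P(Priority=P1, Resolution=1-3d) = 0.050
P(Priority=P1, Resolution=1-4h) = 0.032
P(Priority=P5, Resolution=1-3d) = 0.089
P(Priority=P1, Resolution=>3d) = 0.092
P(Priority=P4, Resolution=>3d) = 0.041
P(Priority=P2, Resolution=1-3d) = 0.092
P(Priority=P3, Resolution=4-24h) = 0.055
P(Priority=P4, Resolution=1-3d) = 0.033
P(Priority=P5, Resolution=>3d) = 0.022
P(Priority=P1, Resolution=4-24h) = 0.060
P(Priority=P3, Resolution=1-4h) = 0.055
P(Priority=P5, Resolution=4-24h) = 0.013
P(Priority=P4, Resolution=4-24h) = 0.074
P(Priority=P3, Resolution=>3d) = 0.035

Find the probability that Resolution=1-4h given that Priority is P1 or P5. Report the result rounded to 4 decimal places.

P(Priority=P1) = 0.032 + 0.060 + 0.050 + 0.092 = 0.234.
P(Priority=P5) = 0.007 + 0.013 + 0.089 + 0.022 = 0.131.
P(Priority ∈ {P1, P5}) = 0.234 + 0.131 = 0.365; P(Resolution=1-4h, Priority ∈ {P1, P5}) = 0.032 + 0.007 = 0.039.
P(Resolution=1-4h | Priority ∈ {P1, P5}) = 0.039/0.365 = 0.1068.

0.1068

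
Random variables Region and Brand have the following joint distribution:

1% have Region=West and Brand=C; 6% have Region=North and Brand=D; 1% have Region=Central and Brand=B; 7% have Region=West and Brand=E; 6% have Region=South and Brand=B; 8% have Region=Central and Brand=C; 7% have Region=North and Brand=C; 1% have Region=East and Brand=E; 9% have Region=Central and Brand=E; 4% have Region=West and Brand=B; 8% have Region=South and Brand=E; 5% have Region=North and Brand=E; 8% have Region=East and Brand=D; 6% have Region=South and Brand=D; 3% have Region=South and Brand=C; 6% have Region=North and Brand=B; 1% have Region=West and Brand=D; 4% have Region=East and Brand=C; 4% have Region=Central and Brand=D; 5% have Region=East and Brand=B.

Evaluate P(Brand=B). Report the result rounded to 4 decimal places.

0.2200

P(Brand=B) = 0.06 + 0.06 + 0.05 + 0.04 + 0.01 = 0.22.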